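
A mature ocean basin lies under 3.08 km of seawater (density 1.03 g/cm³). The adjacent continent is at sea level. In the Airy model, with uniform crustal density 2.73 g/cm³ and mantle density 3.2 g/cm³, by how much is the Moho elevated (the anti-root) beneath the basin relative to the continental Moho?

Balancing pressure at the compensation depth: replacing crust with seawater at the top is compensated by replacing crust with mantle at the base: d (ρ_c − ρ_w) = a (ρ_m − ρ_c).
a = d (ρ_c − ρ_w)/(ρ_m − ρ_c) = 3.08 km × 1.7/0.47 = 11.1 km.

11.1 km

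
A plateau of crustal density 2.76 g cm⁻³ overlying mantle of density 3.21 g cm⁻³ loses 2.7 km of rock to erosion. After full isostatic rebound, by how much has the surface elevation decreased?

Rebound u = e ρ_c/ρ_m = 2.7 km × 2.76/3.21 = 2.321 km.
Net surface drop = e − u = 2.7 km − 2.321 km = e (ρ_m − ρ_c)/ρ_m = 0.379 km.

0.379 km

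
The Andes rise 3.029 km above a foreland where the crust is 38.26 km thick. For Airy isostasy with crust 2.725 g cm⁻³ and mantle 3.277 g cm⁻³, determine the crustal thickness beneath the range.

56.2 km

Root depth r = h ρ_c / (ρ_m − ρ_c) = 3.029 km × 2.725 / 0.552 = 14.95 km.
Total thickness = T + h + r = 38.26 km + 3.029 km + 14.95 km = 56.2 km.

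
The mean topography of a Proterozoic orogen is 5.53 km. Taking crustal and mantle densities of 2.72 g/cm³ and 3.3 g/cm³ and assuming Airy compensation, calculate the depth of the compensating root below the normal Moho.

Isostatic balance requires: the weight of the topography is balanced by the buoyancy of the root, ρ_c h = (ρ_m − ρ_c) r.
r = h · ρ_c / (ρ_m − ρ_c) = 5.53 km × 2.72 / (3.3 − 2.72) = 25.9 km.

25.9 km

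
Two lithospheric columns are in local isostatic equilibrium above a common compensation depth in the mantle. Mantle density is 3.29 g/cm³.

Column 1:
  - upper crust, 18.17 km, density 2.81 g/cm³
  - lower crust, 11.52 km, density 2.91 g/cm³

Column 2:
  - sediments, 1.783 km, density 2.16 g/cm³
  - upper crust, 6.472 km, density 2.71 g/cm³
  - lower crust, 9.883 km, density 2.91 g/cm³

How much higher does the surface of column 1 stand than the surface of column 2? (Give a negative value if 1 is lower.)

For any compensation level in the mantle, the mantle terms cancel and isostasy reduces to e = (Σt_1 − Σt_2) − (Σ(ρt)_1 − Σ(ρt)_2) / ρ_m.
Σt_1 = 29.69 km; Σt_2 = 18.138 km; Σ(ρt)_1 = 84.5809; Σ(ρt)_2 = 50.14993 (in km·g/cm³).
e = (29.69 − 18.138) − (84.5809 − 50.14993) / 3.29 = 1.09 km.

1.09 km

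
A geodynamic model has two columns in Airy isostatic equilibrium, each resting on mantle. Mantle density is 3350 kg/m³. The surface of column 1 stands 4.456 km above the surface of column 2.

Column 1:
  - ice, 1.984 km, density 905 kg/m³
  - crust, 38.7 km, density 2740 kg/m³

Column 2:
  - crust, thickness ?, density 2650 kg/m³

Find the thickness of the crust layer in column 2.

19.3 km

Take the compensation level at the base of the deeper column (depth z_c below the surface of column 1) and equate Σ ρ_i t_i down to z_c; mantle fills any gap and the z_c terms cancel.
Column 1: 1.984×905 + 38.7×2740 + (z_c − 40.684)×3350
Column 2: 4.456×0 + x×2650 + (z_c − 4.456 − 0 − x)×3350
The z_c×3350 term appears on both sides and cancels. Collect the known terms of each column as K = Σ(ρt)_known − 3350 × (depth of known layers): K_1 = 107833.52 − 3350×40.684 = −28457.88; K_2 = 0 − 3350×(4.456 + 0) = −14927.6.
Balance: K_1 = K_2 − x×(3350 − 2650), so x = (K_2 − K_1)/(3350 − 2650) = 13530.3/700 = 19.3 km.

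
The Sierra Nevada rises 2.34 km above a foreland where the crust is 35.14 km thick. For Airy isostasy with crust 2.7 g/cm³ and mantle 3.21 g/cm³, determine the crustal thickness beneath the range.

Root depth r = h ρ_c / (ρ_m − ρ_c) = 2.34 km × 2.7 / 0.51 = 12.39 km.
Total thickness = T + h + r = 35.14 km + 2.34 km + 12.39 km = 49.9 km.

49.9 km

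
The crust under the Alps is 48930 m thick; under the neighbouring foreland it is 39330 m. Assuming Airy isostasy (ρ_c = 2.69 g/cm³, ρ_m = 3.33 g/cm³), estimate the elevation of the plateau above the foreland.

1850 m

Excess crust Δ = 48930 m − 39330 m = 9600 m, split between elevation h and root r with h + r = Δ.
Airy balance ρ_c h = (ρ_m − ρ_c) r gives r = h ρ_c/(ρ_m − ρ_c), so h (1 + ρ_c/(ρ_m − ρ_c)) = Δ, i.e. h = Δ (ρ_m − ρ_c)/ρ_m.
h = 9600 m × 0.64/3.33 = 1850 m.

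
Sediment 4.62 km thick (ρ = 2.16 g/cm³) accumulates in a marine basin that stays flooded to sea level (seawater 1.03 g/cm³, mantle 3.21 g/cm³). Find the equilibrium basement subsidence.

2.39 km

Submarine loading: the sediment displaces seawater, and the subsidence is in turn flooded, so s (ρ_m − ρ_w) = t (ρ_sed − ρ_w).
s = 4.62 km × (2.16 − 1.03) / (3.21 − 1.03) = 2.39 km.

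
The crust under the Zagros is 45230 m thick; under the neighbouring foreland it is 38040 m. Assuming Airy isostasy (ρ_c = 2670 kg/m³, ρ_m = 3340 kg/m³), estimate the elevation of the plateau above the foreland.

Excess crust Δ = 45230 m − 38040 m = 7190 m, split between elevation h and root r with h + r = Δ.
Airy balance ρ_c h = (ρ_m − ρ_c) r gives r = h ρ_c/(ρ_m − ρ_c), so h (1 + ρ_c/(ρ_m − ρ_c)) = Δ, i.e. h = Δ (ρ_m − ρ_c)/ρ_m.
h = 7190 m × 670/3340 = 1440 m.

1440 m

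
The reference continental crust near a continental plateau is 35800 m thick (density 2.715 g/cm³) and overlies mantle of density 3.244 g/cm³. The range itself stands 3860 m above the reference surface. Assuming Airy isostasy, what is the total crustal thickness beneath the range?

59500 m

Root depth r = h ρ_c / (ρ_m − ρ_c) = 3860 m × 2.715 / 0.529 = 19810 m.
Total thickness = T + h + r = 35800 m + 3860 m + 19810 m = 59500 m.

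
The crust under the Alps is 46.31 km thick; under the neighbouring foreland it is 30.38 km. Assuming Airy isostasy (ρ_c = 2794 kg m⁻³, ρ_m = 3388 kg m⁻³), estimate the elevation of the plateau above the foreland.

Excess crust Δ = 46.31 km − 30.38 km = 15.93 km, split between elevation h and root r with h + r = Δ.
Airy balance ρ_c h = (ρ_m − ρ_c) r gives r = h ρ_c/(ρ_m − ρ_c), so h (1 + ρ_c/(ρ_m − ρ_c)) = Δ, i.e. h = Δ (ρ_m − ρ_c)/ρ_m.
h = 15.93 km × 594/3388 = 2.79 km.

2.79 km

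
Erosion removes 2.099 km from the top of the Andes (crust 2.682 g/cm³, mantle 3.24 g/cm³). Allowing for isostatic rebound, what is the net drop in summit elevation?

0.361 km

Rebound u = e ρ_c/ρ_m = 2.099 km × 2.682/3.24 = 1.738 km.
Net surface drop = e − u = 2.099 km − 1.738 km = e (ρ_m − ρ_c)/ρ_m = 0.361 km.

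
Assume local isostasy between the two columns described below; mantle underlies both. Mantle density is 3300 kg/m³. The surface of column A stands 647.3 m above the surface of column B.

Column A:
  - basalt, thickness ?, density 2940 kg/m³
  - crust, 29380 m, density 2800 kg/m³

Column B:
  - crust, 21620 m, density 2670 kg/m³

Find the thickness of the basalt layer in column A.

2960 m

Take the compensation level at the base of the deeper column (depth z_c below the surface of column A) and equate Σ ρ_i t_i down to z_c; mantle fills any gap and the z_c terms cancel.
Column A: x×2940 + 29380×2800 + (z_c − 29380 − x)×3300
Column B: 647.3×0 + 21620×2670 + (z_c − 647.3 − 21620)×3300
The z_c×3300 term appears on both sides and cancels. Collect the known terms of each column as K = Σ(ρt)_known − 3300 × (depth of known layers): K_A = 82264000 − 3300×29380 = −14690000; K_B = 57725400 − 3300×(647.3 + 21620) = −15756690.
Balance: K_A − x×(3300 − 2940) = K_B, so x = (K_A − K_B)/(3300 − 2940) = 1066690/360 = 2960 m.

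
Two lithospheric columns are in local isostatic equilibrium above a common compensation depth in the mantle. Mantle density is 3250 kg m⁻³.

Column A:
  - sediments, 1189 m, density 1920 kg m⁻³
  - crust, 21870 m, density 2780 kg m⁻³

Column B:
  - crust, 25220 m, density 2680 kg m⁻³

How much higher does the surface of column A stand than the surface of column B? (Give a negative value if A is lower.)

−774 m

For any compensation level in the mantle, the mantle terms cancel and isostasy reduces to e = (Σt_A − Σt_B) − (Σ(ρt)_A − Σ(ρt)_B) / ρ_m.
Σt_A = 23059 m; Σt_B = 25220 m; Σ(ρt)_A = 63081480; Σ(ρt)_B = 67589600 (in m·kg m⁻³).
e = (23059 − 25220) − (63081480 − 67589600) / 3250 = −774 m.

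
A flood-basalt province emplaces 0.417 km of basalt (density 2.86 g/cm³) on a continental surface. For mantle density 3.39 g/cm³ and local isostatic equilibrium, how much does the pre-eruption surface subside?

0.352 km

Subaerial loading: s = t ρ_load / ρ_m.
s = 0.417 km × 2.86/3.39 = 0.352 km.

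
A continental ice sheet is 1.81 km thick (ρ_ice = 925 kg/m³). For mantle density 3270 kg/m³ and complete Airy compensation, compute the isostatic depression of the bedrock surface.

Isostatic balance requires: the ice load ρ_ice t is balanced by mantle displaced below, ρ_m s.
s = t ρ_ice / ρ_m = 1.81 km × 925/3270 = 0.512 km.

0.512 km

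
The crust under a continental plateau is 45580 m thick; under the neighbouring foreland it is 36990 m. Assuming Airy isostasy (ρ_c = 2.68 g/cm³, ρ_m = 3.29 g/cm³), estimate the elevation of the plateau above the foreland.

1590 m

Excess crust Δ = 45580 m − 36990 m = 8590 m, split between elevation h and root r with h + r = Δ.
Airy balance ρ_c h = (ρ_m − ρ_c) r gives r = h ρ_c/(ρ_m − ρ_c), so h (1 + ρ_c/(ρ_m − ρ_c)) = Δ, i.e. h = Δ (ρ_m − ρ_c)/ρ_m.
h = 8590 m × 0.61/3.29 = 1590 m.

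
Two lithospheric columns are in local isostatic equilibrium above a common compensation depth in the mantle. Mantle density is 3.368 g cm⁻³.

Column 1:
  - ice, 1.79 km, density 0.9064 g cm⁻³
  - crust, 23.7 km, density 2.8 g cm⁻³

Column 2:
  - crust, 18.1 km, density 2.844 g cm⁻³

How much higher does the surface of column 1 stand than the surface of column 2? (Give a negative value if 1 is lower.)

For any compensation level in the mantle, the mantle terms cancel and isostasy reduces to e = (Σt_1 − Σt_2) − (Σ(ρt)_1 − Σ(ρt)_2) / ρ_m.
Σt_1 = 25.49 km; Σt_2 = 18.1 km; Σ(ρt)_1 = 67.982456; Σ(ρt)_2 = 51.4764 (in km·g cm⁻³).
e = (25.49 − 18.1) − (67.982456 − 51.4764) / 3.368 = 2.49 km.

2.49 km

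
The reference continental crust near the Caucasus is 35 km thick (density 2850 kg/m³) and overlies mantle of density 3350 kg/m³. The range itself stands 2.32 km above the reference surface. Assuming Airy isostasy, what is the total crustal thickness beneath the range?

Root depth r = h ρ_c / (ρ_m − ρ_c) = 2.32 km × 2850 / 500 = 13.22 km.
Total thickness = T + h + r = 35 km + 2.32 km + 13.22 km = 50.5 km.

50.5 km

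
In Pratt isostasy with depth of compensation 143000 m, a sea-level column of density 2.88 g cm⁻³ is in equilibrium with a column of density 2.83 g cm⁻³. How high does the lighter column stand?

2530 m

ρ_ref D = ρ (D + h) → h = D (ρ_ref − ρ)/ρ.
h = 143000 m × (2.88 − 2.83)/2.83 = 2530 m.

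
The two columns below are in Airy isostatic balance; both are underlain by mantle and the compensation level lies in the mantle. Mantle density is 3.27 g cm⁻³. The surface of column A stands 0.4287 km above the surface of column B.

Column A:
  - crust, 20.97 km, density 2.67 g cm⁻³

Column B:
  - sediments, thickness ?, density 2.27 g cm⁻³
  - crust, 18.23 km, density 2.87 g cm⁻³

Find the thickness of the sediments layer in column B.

3.89 km

Take the compensation level at the base of the deeper column (depth z_c below the surface of column A) and equate Σ ρ_i t_i down to z_c; mantle fills any gap and the z_c terms cancel.
Column A: 20.97×2.67 + (z_c − 20.97)×3.27
Column B: 0.4287×0 + x×2.27 + 18.23×2.87 + (z_c − 0.4287 − 18.23 − x)×3.27
The z_c×3.27 term appears on both sides and cancels. Collect the known terms of each column as K = Σ(ρt)_known − 3.27 × (depth of known layers): K_A = 55.9899 − 3.27×20.97 = −12.582; K_B = 52.3201 − 3.27×(0.4287 + 18.23) = −8.693849.
Balance: K_A = K_B − x×(3.27 − 2.27), so x = (K_B − K_A)/(3.27 − 2.27) = 3.88815/1 = 3.89 km.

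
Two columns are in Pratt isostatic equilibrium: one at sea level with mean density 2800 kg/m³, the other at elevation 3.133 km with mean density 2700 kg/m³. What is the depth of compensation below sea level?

84.6 km

ρ_ref D = ρ (D + h) → D (ρ_ref − ρ) = ρ h.
D = ρ h/(ρ_ref − ρ) = 2700 × 3.133 km/(2800 − 2700) = 84.6 km.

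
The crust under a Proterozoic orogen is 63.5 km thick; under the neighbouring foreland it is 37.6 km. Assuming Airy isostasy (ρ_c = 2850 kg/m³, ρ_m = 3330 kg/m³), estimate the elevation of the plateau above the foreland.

3.73 km

Excess crust Δ = 63.5 km − 37.6 km = 25.9 km, split between elevation h and root r with h + r = Δ.
Airy balance ρ_c h = (ρ_m − ρ_c) r gives r = h ρ_c/(ρ_m − ρ_c), so h (1 + ρ_c/(ρ_m − ρ_c)) = Δ, i.e. h = Δ (ρ_m − ρ_c)/ρ_m.
h = 25.9 km × 480/3330 = 3.73 km.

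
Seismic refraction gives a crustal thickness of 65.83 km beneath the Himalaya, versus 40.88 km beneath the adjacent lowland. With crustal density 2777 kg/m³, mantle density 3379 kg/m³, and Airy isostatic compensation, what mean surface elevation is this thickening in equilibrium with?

Excess crust Δ = 65.83 km − 40.88 km = 24.95 km, split between elevation h and root r with h + r = Δ.
Airy balance ρ_c h = (ρ_m − ρ_c) r gives r = h ρ_c/(ρ_m − ρ_c), so h (1 + ρ_c/(ρ_m − ρ_c)) = Δ, i.e. h = Δ (ρ_m − ρ_c)/ρ_m.
h = 24.95 km × 602/3379 = 4.45 km.

4.45 km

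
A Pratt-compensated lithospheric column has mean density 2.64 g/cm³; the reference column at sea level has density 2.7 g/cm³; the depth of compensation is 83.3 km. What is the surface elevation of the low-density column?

ρ_ref D = ρ (D + h) → h = D (ρ_ref − ρ)/ρ.
h = 83.3 km × (2.7 − 2.64)/2.64 = 1.89 km.

1.89 km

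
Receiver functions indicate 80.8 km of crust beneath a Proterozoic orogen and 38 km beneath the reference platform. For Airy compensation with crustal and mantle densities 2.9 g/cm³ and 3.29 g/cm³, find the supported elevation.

5.07 km

Excess crust Δ = 80.8 km − 38 km = 42.8 km, split between elevation h and root r with h + r = Δ.
Airy balance ρ_c h = (ρ_m − ρ_c) r gives r = h ρ_c/(ρ_m − ρ_c), so h (1 + ρ_c/(ρ_m − ρ_c)) = Δ, i.e. h = Δ (ρ_m − ρ_c)/ρ_m.
h = 42.8 km × 0.39/3.29 = 5.07 km.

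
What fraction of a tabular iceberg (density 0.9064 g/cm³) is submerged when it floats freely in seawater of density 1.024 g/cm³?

88.5%

Submerged fraction = ρ_obj/ρ_fluid = 0.9064/1.024 = 88.5%.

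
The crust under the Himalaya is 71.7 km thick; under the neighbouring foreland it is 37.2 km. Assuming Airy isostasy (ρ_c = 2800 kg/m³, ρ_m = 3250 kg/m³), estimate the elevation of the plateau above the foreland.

4.78 km

Excess crust Δ = 71.7 km − 37.2 km = 34.5 km, split between elevation h and root r with h + r = Δ.
Airy balance ρ_c h = (ρ_m − ρ_c) r gives r = h ρ_c/(ρ_m − ρ_c), so h (1 + ρ_c/(ρ_m − ρ_c)) = Δ, i.e. h = Δ (ρ_m − ρ_c)/ρ_m.
h = 34.5 km × 450/3250 = 4.78 km.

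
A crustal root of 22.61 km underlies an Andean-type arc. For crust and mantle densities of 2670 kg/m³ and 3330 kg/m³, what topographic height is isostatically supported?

5.59 km

Isostatic balance requires: ρ_c h = (ρ_m − ρ_c) r.
h = r (ρ_m − ρ_c) / ρ_c = 22.61 km × (3330 − 2670) / 2670 = 5.59 km.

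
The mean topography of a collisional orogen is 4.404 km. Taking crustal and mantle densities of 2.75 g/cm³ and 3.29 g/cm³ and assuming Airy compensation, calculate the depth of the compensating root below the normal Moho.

22.4 km

Isostatic balance requires: the weight of the topography is balanced by the buoyancy of the root, ρ_c h = (ρ_m − ρ_c) r.
r = h · ρ_c / (ρ_m − ρ_c) = 4.404 km × 2.75 / (3.29 − 2.75) = 22.4 km.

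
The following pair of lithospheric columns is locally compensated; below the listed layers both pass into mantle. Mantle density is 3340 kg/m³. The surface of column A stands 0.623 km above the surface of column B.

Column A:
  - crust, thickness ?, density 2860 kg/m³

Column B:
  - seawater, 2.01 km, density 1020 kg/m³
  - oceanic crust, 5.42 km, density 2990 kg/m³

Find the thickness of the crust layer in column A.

18 km

Take the compensation level at the base of the deeper column (depth z_c below the surface of column A) and equate Σ ρ_i t_i down to z_c; mantle fills any gap and the z_c terms cancel.
Column A: x×2860 + (z_c − 0 − x)×3340
Column B: 0.623×0 + 2.01×1020 + 5.42×2990 + (z_c − 0.623 − 7.43)×3340
The z_c×3340 term appears on both sides and cancels. Collect the known terms of each column as K = Σ(ρt)_known − 3340 × (depth of known layers): K_A = 0 − 3340×0 = 0; K_B = 18256 − 3340×(0.623 + 7.43) = −8641.02.
Balance: K_A − x×(3340 − 2860) = K_B, so x = (K_A − K_B)/(3340 − 2860) = 8641.02/480 = 18 km.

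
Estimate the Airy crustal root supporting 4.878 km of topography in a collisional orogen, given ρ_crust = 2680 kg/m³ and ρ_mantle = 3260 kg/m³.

In Airy isostatic equilibrium: the weight of the topography is balanced by the buoyancy of the root, ρ_c h = (ρ_m − ρ_c) r.
r = h · ρ_c / (ρ_m − ρ_c) = 4.878 km × 2680 / (3260 − 2680) = 22.5 km.

22.5 km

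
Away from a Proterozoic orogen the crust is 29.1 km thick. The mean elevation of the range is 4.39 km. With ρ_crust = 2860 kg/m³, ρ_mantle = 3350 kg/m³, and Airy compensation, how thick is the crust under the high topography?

59.1 km

Root depth r = h ρ_c / (ρ_m − ρ_c) = 4.39 km × 2860 / 490 = 25.62 km.
Total thickness = T + h + r = 29.1 km + 4.39 km + 25.62 km = 59.1 km.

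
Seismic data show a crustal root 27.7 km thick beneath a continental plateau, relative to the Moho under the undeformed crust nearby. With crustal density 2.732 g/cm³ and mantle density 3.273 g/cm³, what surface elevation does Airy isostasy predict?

For local isostatic compensation: ρ_c h = (ρ_m − ρ_c) r.
h = r (ρ_m − ρ_c) / ρ_c = 27.7 km × (3.273 − 2.732) / 2.732 = 5.49 km.

5.49 km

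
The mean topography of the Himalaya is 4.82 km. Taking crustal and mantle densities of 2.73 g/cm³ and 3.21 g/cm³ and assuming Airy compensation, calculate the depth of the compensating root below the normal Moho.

Equating mass per unit area of the two columns: the weight of the topography is balanced by the buoyancy of the root, ρ_c h = (ρ_m − ρ_c) r.
r = h · ρ_c / (ρ_m − ρ_c) = 4.82 km × 2.73 / (3.21 − 2.73) = 27.4 km.

27.4 km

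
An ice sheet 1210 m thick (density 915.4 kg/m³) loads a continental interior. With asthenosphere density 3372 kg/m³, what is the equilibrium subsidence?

In Airy isostatic equilibrium: the ice load ρ_ice t is balanced by mantle displaced below, ρ_m s.
s = t ρ_ice / ρ_m = 1210 m × 915.4/3372 = 328 m.

328 m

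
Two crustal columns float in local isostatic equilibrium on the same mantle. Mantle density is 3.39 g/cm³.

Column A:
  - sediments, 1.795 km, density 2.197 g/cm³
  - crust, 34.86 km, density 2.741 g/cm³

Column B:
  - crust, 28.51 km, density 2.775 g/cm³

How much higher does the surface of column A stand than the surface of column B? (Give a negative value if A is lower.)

2.13 km

For any compensation level in the mantle, the mantle terms cancel and isostasy reduces to e = (Σt_A − Σt_B) − (Σ(ρt)_A − Σ(ρt)_B) / ρ_m.
Σt_A = 36.655 km; Σt_B = 28.51 km; Σ(ρt)_A = 99.494875; Σ(ρt)_B = 79.11525 (in km·g/cm³).
e = (36.655 − 28.51) − (99.494875 − 79.11525) / 3.39 = 2.13 km.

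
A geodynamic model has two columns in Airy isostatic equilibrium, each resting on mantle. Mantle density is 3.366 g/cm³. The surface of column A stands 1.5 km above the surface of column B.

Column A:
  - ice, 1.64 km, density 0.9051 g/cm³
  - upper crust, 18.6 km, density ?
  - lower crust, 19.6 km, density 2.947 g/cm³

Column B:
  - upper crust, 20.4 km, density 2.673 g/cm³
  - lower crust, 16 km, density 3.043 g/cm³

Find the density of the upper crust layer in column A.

Take the compensation level at the base of the deeper column (depth z_c below the surface of column A) and equate Σ ρ_i t_i down to z_c; mantle fills any gap and the z_c terms cancel.
Column A: 1.64×0.9051 + 18.6×ρ + 19.6×2.947 + (z_c − 39.84)×3.366
Column B: 1.5×0 + 20.4×2.673 + 16×3.043 + (z_c − 1.5 − 36.4)×3.366
The z_c×3.366 term appears on both sides and cancels. Collect the known terms of each column as K = Σ(ρt)_known − 3.366 × (depth of known layers): K_A = 59.245564 − 3.366×39.84 = −74.855876; K_B = 103.2172 − 3.366×(1.5 + 36.4) = −24.3542.
Balance: K_A + 18.6×ρ = K_B, so ρ = (K_B − K_A)/18.6 = 50.5017/18.6 = 2.72 g/cm³.

2.72 g/cm³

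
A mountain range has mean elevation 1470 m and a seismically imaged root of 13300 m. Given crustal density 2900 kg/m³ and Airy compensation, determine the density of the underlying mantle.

Airy balance: ρ_c h = (ρ_m − ρ_c) r → ρ_m = ρ_c (1 + h/r).
ρ_m = 2900 × (1 + 1470 m/13300 m) = 3220 kg/m³.

3220 kg/m³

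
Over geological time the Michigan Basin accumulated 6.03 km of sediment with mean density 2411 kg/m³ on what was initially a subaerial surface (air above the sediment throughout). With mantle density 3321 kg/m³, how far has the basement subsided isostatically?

4.38 km

Subaerial load: s = t ρ_sed / ρ_m = 6.03 km × 2411/3321 = 4.38 km.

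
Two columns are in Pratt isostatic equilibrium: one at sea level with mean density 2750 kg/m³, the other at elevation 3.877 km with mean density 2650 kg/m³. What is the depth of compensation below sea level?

ρ_ref D = ρ (D + h) → D (ρ_ref − ρ) = ρ h.
D = ρ h/(ρ_ref − ρ) = 2650 × 3.877 km/(2750 − 2650) = 103 km.

103 km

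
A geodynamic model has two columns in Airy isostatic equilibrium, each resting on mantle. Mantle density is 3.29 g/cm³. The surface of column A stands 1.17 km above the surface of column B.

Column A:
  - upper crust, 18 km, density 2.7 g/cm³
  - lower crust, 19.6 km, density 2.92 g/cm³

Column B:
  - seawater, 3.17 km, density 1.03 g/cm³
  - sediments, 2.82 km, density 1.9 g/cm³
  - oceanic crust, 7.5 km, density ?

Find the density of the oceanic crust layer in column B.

2.9 g/cm³

Take the compensation level at the base of the deeper column (depth z_c below the surface of column A) and equate Σ ρ_i t_i down to z_c; mantle fills any gap and the z_c terms cancel.
Column A: 18×2.7 + 19.6×2.92 + (z_c − 37.6)×3.29
Column B: 1.17×0 + 3.17×1.03 + 2.82×1.9 + 7.5×ρ + (z_c − 1.17 − 13.49)×3.29
The z_c×3.29 term appears on both sides and cancels. Collect the known terms of each column as K = Σ(ρt)_known − 3.29 × (depth of known layers): K_A = 105.832 − 3.29×37.6 = −17.872; K_B = 8.6231 − 3.29×(1.17 + 13.49) = −39.6083.
Balance: K_A = K_B + 7.5×ρ, so ρ = (K_A − K_B)/7.5 = 21.7363/7.5 = 2.9 g/cm³.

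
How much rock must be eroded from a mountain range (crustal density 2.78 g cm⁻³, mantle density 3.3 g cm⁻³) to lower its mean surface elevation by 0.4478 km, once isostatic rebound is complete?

Net drop Δ = e − u = e − e ρ_c/ρ_m = e (ρ_m − ρ_c)/ρ_m.
e = Δ ρ_m/(ρ_m − ρ_c) = 0.4478 km × 3.3/0.52 = 2.84 km.

2.84 km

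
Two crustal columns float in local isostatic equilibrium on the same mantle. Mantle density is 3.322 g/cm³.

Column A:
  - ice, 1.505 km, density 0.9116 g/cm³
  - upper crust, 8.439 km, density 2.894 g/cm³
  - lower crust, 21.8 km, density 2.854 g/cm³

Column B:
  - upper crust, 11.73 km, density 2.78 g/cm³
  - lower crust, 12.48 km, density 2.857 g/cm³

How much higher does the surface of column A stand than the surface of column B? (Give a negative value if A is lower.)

For any compensation level in the mantle, the mantle terms cancel and isostasy reduces to e = (Σt_A − Σt_B) − (Σ(ρt)_A − Σ(ρt)_B) / ρ_m.
Σt_A = 31.744 km; Σt_B = 24.21 km; Σ(ρt)_A = 88.011624; Σ(ρt)_B = 68.26476 (in km·g/cm³).
e = (31.744 − 24.21) − (88.011624 − 68.26476) / 3.322 = 1.59 km.

1.59 km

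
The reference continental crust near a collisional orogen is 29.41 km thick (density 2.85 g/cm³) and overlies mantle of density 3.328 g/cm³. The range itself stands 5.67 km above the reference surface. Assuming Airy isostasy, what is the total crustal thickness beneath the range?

68.9 km

Root depth r = h ρ_c / (ρ_m − ρ_c) = 5.67 km × 2.85 / 0.478 = 33.81 km.
Total thickness = T + h + r = 29.41 km + 5.67 km + 33.81 km = 68.9 km.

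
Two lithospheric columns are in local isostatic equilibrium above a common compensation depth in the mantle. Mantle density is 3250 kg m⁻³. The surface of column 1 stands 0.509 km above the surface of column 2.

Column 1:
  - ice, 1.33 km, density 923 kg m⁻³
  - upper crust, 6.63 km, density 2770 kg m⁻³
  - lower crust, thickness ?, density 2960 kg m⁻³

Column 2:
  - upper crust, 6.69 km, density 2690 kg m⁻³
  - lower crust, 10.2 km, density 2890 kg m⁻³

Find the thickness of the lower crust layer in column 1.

9.64 km

Take the compensation level at the base of the deeper column (depth z_c below the surface of column 1) and equate Σ ρ_i t_i down to z_c; mantle fills any gap and the z_c terms cancel.
Column 1: 1.33×923 + 6.63×2770 + x×2960 + (z_c − 7.96 − x)×3250
Column 2: 0.509×0 + 6.69×2690 + 10.2×2890 + (z_c − 0.509 − 16.89)×3250
The z_c×3250 term appears on both sides and cancels. Collect the known terms of each column as K = Σ(ρt)_known − 3250 × (depth of known layers): K_1 = 19592.69 − 3250×7.96 = −6277.31; K_2 = 47474.1 − 3250×(0.509 + 16.89) = −9072.65.
Balance: K_1 − x×(3250 − 2960) = K_2, so x = (K_1 − K_2)/(3250 − 2960) = 2795.34/290 = 9.64 km.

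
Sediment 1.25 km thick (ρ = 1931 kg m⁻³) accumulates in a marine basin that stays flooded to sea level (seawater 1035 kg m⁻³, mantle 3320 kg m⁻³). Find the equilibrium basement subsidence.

0.49 km

Submarine loading: the sediment displaces seawater, and the subsidence is in turn flooded, so s (ρ_m − ρ_w) = t (ρ_sed − ρ_w).
s = 1.25 km × (1931 − 1035) / (3320 − 1035) = 0.49 km.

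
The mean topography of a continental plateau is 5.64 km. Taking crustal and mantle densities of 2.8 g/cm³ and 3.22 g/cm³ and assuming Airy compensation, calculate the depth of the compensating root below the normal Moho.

37.6 km

Equating mass per unit area of the two columns: the weight of the topography is balanced by the buoyancy of the root, ρ_c h = (ρ_m − ρ_c) r.
r = h · ρ_c / (ρ_m − ρ_c) = 5.64 km × 2.8 / (3.22 − 2.8) = 37.6 km.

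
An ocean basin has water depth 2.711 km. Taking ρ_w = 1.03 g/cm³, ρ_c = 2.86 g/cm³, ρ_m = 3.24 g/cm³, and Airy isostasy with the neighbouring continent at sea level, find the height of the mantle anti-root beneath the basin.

In Airy isostatic equilibrium: replacing crust with seawater at the top is compensated by replacing crust with mantle at the base: d (ρ_c − ρ_w) = a (ρ_m − ρ_c).
a = d (ρ_c − ρ_w)/(ρ_m − ρ_c) = 2.711 km × 1.83/0.38 = 13.1 km.

13.1 km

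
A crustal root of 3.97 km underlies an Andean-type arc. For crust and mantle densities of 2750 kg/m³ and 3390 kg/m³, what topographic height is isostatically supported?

Equating mass per unit area of the two columns: ρ_c h = (ρ_m − ρ_c) r.
h = r (ρ_m − ρ_c) / ρ_c = 3.97 km × (3390 − 2750) / 2750 = 0.924 km.

0.924 km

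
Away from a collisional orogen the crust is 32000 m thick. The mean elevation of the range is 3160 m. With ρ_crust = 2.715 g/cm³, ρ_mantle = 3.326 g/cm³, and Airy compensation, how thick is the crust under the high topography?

Root depth r = h ρ_c / (ρ_m − ρ_c) = 3160 m × 2.715 / 0.611 = 14040 m.
Total thickness = T + h + r = 32000 m + 3160 m + 14040 m = 49200 m.

49200 m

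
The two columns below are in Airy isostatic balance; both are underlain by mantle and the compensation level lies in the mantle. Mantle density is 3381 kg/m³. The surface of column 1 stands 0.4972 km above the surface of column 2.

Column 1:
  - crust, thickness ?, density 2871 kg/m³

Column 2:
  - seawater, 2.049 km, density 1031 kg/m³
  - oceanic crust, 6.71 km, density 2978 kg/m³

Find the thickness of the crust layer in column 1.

18 km

Take the compensation level at the base of the deeper column (depth z_c below the surface of column 1) and equate Σ ρ_i t_i down to z_c; mantle fills any gap and the z_c terms cancel.
Column 1: x×2871 + (z_c − 0 − x)×3381
Column 2: 0.4972×0 + 2.049×1031 + 6.71×2978 + (z_c − 0.4972 − 8.759)×3381
The z_c×3381 term appears on both sides and cancels. Collect the known terms of each column as K = Σ(ρt)_known − 3381 × (depth of known layers): K_1 = 0 − 3381×0 = 0; K_2 = 22094.899 − 3381×(0.4972 + 8.759) = −9200.3132.
Balance: K_1 − x×(3381 − 2871) = K_2, so x = (K_1 − K_2)/(3381 − 2871) = 9200.31/510 = 18 km.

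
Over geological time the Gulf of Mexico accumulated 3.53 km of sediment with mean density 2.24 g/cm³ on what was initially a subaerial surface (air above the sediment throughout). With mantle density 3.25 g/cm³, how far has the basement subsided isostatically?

Subaerial load: s = t ρ_sed / ρ_m = 3.53 km × 2.24/3.25 = 2.43 km.

2.43 km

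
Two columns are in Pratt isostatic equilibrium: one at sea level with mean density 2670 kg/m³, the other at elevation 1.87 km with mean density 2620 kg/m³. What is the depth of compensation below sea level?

98 km

ρ_ref D = ρ (D + h) → D (ρ_ref − ρ) = ρ h.
D = ρ h/(ρ_ref − ρ) = 2620 × 1.87 km/(2670 − 2620) = 98 km.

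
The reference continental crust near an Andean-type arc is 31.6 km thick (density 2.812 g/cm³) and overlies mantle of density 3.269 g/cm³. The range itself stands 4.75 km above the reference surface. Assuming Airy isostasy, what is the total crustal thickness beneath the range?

65.6 km

Root depth r = h ρ_c / (ρ_m − ρ_c) = 4.75 km × 2.812 / 0.457 = 29.23 km.
Total thickness = T + h + r = 31.6 km + 4.75 km + 29.23 km = 65.6 km.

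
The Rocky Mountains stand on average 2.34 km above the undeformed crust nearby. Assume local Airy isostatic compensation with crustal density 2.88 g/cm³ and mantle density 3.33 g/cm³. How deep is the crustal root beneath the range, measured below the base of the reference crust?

15 km

Balancing pressure at the compensation depth: the weight of the topography is balanced by the buoyancy of the root, ρ_c h = (ρ_m − ρ_c) r.
r = h · ρ_c / (ρ_m − ρ_c) = 2.34 km × 2.88 / (3.33 − 2.88) = 15 km.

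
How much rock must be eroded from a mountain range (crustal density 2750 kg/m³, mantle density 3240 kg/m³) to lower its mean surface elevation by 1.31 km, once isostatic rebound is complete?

8.66 km

Net drop Δ = e − u = e − e ρ_c/ρ_m = e (ρ_m − ρ_c)/ρ_m.
e = Δ ρ_m/(ρ_m − ρ_c) = 1.31 km × 3240/490 = 8.66 km.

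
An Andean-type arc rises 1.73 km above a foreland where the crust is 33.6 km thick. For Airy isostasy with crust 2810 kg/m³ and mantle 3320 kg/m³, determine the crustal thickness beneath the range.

44.9 km

Root depth r = h ρ_c / (ρ_m − ρ_c) = 1.73 km × 2810 / 510 = 9.532 km.
Total thickness = T + h + r = 33.6 km + 1.73 km + 9.532 km = 44.9 km.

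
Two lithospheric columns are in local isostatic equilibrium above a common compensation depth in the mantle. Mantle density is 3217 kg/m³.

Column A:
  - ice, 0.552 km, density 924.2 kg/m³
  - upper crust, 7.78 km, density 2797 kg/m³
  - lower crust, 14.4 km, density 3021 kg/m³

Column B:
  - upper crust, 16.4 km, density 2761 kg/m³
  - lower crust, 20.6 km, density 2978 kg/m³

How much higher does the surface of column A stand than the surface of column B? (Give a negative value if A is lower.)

For any compensation level in the mantle, the mantle terms cancel and isostasy reduces to e = (Σt_A − Σt_B) − (Σ(ρt)_A − Σ(ρt)_B) / ρ_m.
Σt_A = 22.732 km; Σt_B = 37 km; Σ(ρt)_A = 65773.2184; Σ(ρt)_B = 106627.2 (in km·kg/m³).
e = (22.732 − 37) − (65773.2184 − 106627.2) / 3217 = −1.57 km.

−1.57 km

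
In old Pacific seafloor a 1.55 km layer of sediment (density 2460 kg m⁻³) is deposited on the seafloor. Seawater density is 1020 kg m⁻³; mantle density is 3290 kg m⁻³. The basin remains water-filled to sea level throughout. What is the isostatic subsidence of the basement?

Submarine loading: the sediment displaces seawater, and the subsidence is in turn flooded, so s (ρ_m − ρ_w) = t (ρ_sed − ρ_w).
s = 1.55 km × (2460 − 1020) / (3290 − 1020) = 0.983 km.

0.983 km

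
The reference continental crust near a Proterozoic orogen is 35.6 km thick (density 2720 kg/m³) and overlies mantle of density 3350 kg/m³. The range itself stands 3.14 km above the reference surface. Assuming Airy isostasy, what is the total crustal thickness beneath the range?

52.3 km

Root depth r = h ρ_c / (ρ_m − ρ_c) = 3.14 km × 2720 / 630 = 13.56 km.
Total thickness = T + h + r = 35.6 km + 3.14 km + 13.56 km = 52.3 km.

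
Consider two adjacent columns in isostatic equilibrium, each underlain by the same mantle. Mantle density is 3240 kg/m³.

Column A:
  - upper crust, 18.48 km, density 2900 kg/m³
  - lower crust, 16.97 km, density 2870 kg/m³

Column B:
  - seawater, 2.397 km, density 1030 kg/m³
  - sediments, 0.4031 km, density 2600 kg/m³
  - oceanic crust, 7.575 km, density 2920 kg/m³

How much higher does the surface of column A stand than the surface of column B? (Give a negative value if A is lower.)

1.41 km

For any compensation level in the mantle, the mantle terms cancel and isostasy reduces to e = (Σt_A − Σt_B) − (Σ(ρt)_A − Σ(ρt)_B) / ρ_m.
Σt_A = 35.45 km; Σt_B = 10.3751 km; Σ(ρt)_A = 102295.9; Σ(ρt)_B = 25635.97 (in km·kg/m³).
e = (35.45 − 10.3751) − (102295.9 − 25635.97) / 3240 = 1.41 km.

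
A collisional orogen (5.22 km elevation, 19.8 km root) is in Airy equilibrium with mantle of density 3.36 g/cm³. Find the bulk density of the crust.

2.66 g/cm³

ρ_c h = (ρ_m − ρ_c) r → ρ_c (h + r) = ρ_m r → ρ_c = ρ_m r / (h + r).
ρ_c = 3.36 × 19.8 km / (5.22 km + 19.8 km) = 2.66 g/cm³.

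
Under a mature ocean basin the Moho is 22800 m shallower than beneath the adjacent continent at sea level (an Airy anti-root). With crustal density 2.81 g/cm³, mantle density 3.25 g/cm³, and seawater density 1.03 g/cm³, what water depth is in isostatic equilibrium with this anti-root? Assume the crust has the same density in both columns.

Replacing a thickness d of crust by seawater at the top must be balanced by replacing crust with mantle at the base: d (ρ_c − ρ_w) = a (ρ_m − ρ_c).
d = a (ρ_m − ρ_c)/(ρ_c − ρ_w) = 22800 m × 0.44/1.78 = 5640 m.

5640 m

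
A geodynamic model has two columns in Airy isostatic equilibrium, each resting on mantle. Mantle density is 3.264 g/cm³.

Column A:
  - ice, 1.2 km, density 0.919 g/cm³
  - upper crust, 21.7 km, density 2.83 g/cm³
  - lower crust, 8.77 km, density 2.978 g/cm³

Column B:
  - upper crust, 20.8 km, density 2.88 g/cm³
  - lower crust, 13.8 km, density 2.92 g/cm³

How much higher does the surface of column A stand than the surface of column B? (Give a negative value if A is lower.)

0.614 km

For any compensation level in the mantle, the mantle terms cancel and isostasy reduces to e = (Σt_A − Σt_B) − (Σ(ρt)_A − Σ(ρt)_B) / ρ_m.
Σt_A = 31.67 km; Σt_B = 34.6 km; Σ(ρt)_A = 88.63086; Σ(ρt)_B = 100.2 (in km·g/cm³).
e = (31.67 − 34.6) − (88.63086 − 100.2) / 3.264 = 0.614 km.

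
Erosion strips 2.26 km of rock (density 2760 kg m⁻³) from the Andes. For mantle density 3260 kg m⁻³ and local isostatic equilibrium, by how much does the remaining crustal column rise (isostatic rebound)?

Unloading: uplift u = e ρ_c/ρ_m = 2.26 km × 2760/3260 = 1.91 km.

1.91 km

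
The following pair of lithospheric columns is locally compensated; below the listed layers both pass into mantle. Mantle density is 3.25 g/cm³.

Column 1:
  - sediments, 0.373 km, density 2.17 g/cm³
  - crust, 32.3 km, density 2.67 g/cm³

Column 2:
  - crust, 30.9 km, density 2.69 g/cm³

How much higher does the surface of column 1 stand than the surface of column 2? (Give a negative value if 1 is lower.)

0.564 km

For any compensation level in the mantle, the mantle terms cancel and isostasy reduces to e = (Σt_1 − Σt_2) − (Σ(ρt)_1 − Σ(ρt)_2) / ρ_m.
Σt_1 = 32.673 km; Σt_2 = 30.9 km; Σ(ρt)_1 = 87.05041; Σ(ρt)_2 = 83.121 (in km·g/cm³).
e = (32.673 − 30.9) − (87.05041 − 83.121) / 3.25 = 0.564 km.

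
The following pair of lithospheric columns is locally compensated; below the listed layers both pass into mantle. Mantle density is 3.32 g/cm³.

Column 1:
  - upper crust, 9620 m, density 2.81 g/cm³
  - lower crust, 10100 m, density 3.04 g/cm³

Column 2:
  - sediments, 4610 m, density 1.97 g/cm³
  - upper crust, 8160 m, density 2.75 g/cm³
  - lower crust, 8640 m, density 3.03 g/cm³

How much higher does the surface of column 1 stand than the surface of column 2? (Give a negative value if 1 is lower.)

−1700 m

For any compensation level in the mantle, the mantle terms cancel and isostasy reduces to e = (Σt_1 − Σt_2) − (Σ(ρt)_1 − Σ(ρt)_2) / ρ_m.
Σt_1 = 19720 m; Σt_2 = 21410 m; Σ(ρt)_1 = 57736.2; Σ(ρt)_2 = 57700.9 (in m·g/cm³).
e = (19720 − 21410) − (57736.2 − 57700.9) / 3.32 = −1700 m.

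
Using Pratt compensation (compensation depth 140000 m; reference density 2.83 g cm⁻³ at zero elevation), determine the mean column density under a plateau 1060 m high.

Pratt balance: ρ_ref D = ρ (D + h).
ρ = ρ_ref D/(D + h) = 2.83 × 140000 m/(140000 m + 1060 m) = 2.81 g cm⁻³.

2.81 g cm⁻³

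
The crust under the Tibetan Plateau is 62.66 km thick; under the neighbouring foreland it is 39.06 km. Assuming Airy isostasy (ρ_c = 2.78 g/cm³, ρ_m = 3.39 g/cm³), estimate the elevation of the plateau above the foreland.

4.25 km

Excess crust Δ = 62.66 km − 39.06 km = 23.6 km, split between elevation h and root r with h + r = Δ.
Airy balance ρ_c h = (ρ_m − ρ_c) r gives r = h ρ_c/(ρ_m − ρ_c), so h (1 + ρ_c/(ρ_m − ρ_c)) = Δ, i.e. h = Δ (ρ_m − ρ_c)/ρ_m.
h = 23.6 km × 0.61/3.39 = 4.25 km.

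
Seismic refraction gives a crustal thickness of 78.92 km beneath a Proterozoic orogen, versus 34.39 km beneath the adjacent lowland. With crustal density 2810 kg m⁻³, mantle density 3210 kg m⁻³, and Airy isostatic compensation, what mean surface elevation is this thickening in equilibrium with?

5.55 km

Excess crust Δ = 78.92 km − 34.39 km = 44.53 km, split between elevation h and root r with h + r = Δ.
Airy balance ρ_c h = (ρ_m − ρ_c) r gives r = h ρ_c/(ρ_m − ρ_c), so h (1 + ρ_c/(ρ_m − ρ_c)) = Δ, i.e. h = Δ (ρ_m − ρ_c)/ρ_m.
h = 44.53 km × 400/3210 = 5.55 km.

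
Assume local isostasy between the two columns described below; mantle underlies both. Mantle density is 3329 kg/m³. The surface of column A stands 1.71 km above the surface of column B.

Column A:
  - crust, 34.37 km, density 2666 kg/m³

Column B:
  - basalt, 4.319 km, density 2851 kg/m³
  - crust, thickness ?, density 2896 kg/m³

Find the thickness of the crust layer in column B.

Take the compensation level at the base of the deeper column (depth z_c below the surface of column A) and equate Σ ρ_i t_i down to z_c; mantle fills any gap and the z_c terms cancel.
Column A: 34.37×2666 + (z_c − 34.37)×3329
Column B: 1.71×0 + 4.319×2851 + x×2896 + (z_c − 1.71 − 4.319 − x)×3329
The z_c×3329 term appears on both sides and cancels. Collect the known terms of each column as K = Σ(ρt)_known − 3329 × (depth of known layers): K_A = 91630.42 − 3329×34.37 = −22787.31; K_B = 12313.469 − 3329×(1.71 + 4.319) = −7757.072.
Balance: K_A = K_B − x×(3329 − 2896), so x = (K_B − K_A)/(3329 − 2896) = 15030.2/433 = 34.7 km.

34.7 km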